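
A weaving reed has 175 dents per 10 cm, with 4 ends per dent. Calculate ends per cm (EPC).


Formula: EPC = (dents per 10 cm * ends per dent) / 10
Step 1: Total ends per 10 cm = 175 * 4 = 700
Step 2: EPC = 700 / 10 = 70.0 ends/cm

70.0 ends/cm


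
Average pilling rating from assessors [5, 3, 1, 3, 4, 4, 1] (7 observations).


Formula: Mean = sum / count
Sum = 5 + 3 + 1 + 3 + 4 + 4 + 1 = 21
Mean = 21 / 7 = 3.0

3.0


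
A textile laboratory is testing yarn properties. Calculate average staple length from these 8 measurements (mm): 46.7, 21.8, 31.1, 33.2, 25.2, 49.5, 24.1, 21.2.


Formula: Mean = sum of lengths / count
Sum = 46.7 + 21.8 + 31.1 + 33.2 + 25.2 + 49.5 + 24.1 + 21.2
Sum = 252.8 mm
Mean = 252.8 / 8 = 31.60 mm

31.60 mm


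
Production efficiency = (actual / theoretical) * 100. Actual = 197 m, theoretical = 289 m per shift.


Formula: Efficiency% = (Actual output / Theoretical output) * 100
Efficiency% = (197 / 289) * 100
Efficiency% = 0.681661 * 100 = 68.1661% ≈ 68.2%

68.2%


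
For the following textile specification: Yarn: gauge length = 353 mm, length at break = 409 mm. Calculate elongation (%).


Formula: Elongation (%) = ((L_break - L0) / L0) * 100
Step 1: Extension = 409 - 353 = 56 mm
Step 2: Elongation = (56 / 353) * 100
Step 3: Elongation = 0.15864 * 100 = 15.864% ≈ 15.9%

15.9%


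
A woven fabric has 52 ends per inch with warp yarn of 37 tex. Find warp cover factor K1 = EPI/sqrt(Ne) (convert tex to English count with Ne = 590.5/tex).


Formula: K1 = EPI / sqrt(Ne), with Ne = 590.5 / tex_warp
Step 1: Ne = 590.5 / 37 = 15.959
Step 2: sqrt(Ne) = sqrt(15.959) = 3.9949
Step 3: K1 = 52 / 3.9949 = 13.0

13.0


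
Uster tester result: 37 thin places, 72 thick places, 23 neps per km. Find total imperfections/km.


Formula: Total = thin places + thick places + neps
Total = 37 + 72 + 23
Total = 132 imperfections/km

132 imperfections/km


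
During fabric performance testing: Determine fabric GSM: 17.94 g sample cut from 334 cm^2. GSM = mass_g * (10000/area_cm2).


Formula: GSM = mass_g / area_m2
Step 1: Convert area: 334 cm^2 = 334 / 10000 = 0.0334 m^2
Step 2: GSM = 17.94 g / 0.0334 m^2 = 537.1 g/m^2

537.1 g/m^2


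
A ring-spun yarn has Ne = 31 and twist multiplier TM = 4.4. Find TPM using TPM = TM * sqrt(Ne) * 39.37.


Formula: TPM = TM * sqrt(Ne) * 39.37
Step 1: sqrt(Ne) = sqrt(31) = 5.5678
Step 2: TM * sqrt(Ne) = 4.4 * 5.5678 = 24.4983
Step 3: TPM = 24.4983 * 39.37 = 964 twists/m

964 twists/m


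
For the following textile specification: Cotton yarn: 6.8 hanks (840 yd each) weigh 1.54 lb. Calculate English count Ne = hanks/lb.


Formula: Ne = hanks / mass_lb
Substituting: Ne = 6.8 / 1.54
Ne = 4.4

4.4 Ne


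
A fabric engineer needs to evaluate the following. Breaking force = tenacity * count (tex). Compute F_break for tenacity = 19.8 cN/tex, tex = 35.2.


Formula: Breaking force = Tenacity * Linear density
F = 19.8 cN/tex * 35.2 tex
F = 696.96 cN

696.96 cN


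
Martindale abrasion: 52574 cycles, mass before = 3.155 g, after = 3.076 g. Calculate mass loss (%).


Formula: Mass loss% = ((m_before - m_after) / m_before) * 100
Step 1: Mass loss = 3.155 - 3.076 = 0.079 g
Step 2: Ratio = 0.079 / 3.155 = 0.0250396
Step 3: Mass loss% = 0.0250396 * 100 = 2.50396% ≈ 2.50%

2.50%


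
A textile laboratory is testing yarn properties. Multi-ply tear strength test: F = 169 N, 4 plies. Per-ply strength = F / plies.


Formula: Per-ply strength = Total force / Number of plies
Per-ply = 169 N / 4
Per-ply = 42.25 N

42.25 N


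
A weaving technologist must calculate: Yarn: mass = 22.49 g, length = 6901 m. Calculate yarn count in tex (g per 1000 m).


Formula: Tex = (mass_g / length_m) * 1000
Substituting: Tex = (22.49 / 6901) * 1000
Intermediate: 22.49 / 6901 = 0.00325895 g/m
Tex = 0.00325895 * 1000 = 3.26 tex

3.26 tex


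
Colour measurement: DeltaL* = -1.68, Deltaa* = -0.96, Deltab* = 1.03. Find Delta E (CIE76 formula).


Formula: Delta E = sqrt(dL*^2 + da*^2 + db*^2)
Step 1: dL*^2 = (-1.68)^2 = 2.8224
Step 2: da*^2 = (-0.96)^2 = 0.9216
Step 3: db*^2 = 1.03^2 = 1.0609
Step 4: Sum = 2.8224 + 0.9216 + 1.0609 = 4.8049
Step 5: Delta E = sqrt(4.8049) = 2.19

2.19 Delta E


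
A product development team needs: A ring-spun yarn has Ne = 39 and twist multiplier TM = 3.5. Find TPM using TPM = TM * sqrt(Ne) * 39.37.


Formula: TPM = TM * sqrt(Ne) * 39.37
Step 1: sqrt(Ne) = sqrt(39) = 6.245
Step 2: TM * sqrt(Ne) = 3.5 * 6.245 = 21.8575
Step 3: TPM = 21.8575 * 39.37 = 861 twists/m

861 twists/m


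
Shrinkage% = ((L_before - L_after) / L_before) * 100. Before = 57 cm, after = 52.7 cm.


Formula: Shrinkage% = ((L_before - L_after) / L_before) * 100
Step 1: Shrinkage = 57 - 52.7 = 4.3 cm
Step 2: Shrinkage% = (4.3 / 57) * 100
Step 3: Shrinkage% = 0.075439 * 100 = 7.5439% ≈ 7.5%

7.5%


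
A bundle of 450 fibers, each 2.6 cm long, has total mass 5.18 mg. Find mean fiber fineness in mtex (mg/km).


Formula: fineness (mtex) = mass (mg) / total length (km) = (mass_mg / total_length_m) * 1000
Step 1: Convert fiber length: 2.6 cm = 0.026 m
Step 2: Total fiber length = 450 * 0.026 = 11.7 m
Step 3: Linear density = 5.18 mg / 11.7 m = 0.4427 mg/m
Step 4: fineness = 0.4427 * 1000 = 442.7 mtex

442.7 mtex


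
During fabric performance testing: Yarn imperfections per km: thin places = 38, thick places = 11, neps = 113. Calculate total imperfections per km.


Formula: Total = thin places + thick places + neps
Total = 38 + 11 + 113
Total = 162 imperfections/km

162 imperfections/km


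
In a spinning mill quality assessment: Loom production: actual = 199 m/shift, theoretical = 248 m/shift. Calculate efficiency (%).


Formula: Efficiency% = (Actual output / Theoretical output) * 100
Efficiency% = (199 / 248) * 100
Efficiency% = 0.802419 * 100 = 80.2419% ≈ 80.2%

80.2%


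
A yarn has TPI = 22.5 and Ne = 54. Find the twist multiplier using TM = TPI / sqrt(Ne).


Formula: TM = TPI / sqrt(Ne)
Step 1: sqrt(Ne) = sqrt(54) = 7.3485
Step 2: TM = 22.5 / 7.3485 = 3.06

3.06 TM


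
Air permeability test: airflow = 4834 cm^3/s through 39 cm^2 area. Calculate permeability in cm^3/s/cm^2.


Formula: Air Permeability = Airflow / Test Area
AP = 4834 cm^3/s / 39 cm^2
AP = 123.9 cm^3/s/cm^2

123.9 cm^3/s/cm^2


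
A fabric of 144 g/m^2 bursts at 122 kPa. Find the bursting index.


Formula: Bursting Index = Bursting Strength / Fabric GSM
BI = 122 kPa / 144 g/m^2
BI = 0.847 kPa/(g/m^2)

0.847 kPa/(g/m^2)


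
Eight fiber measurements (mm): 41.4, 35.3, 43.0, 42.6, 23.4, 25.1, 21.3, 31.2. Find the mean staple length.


Formula: Mean = sum of lengths / count
Sum = 41.4 + 35.3 + 43.0 + 42.6 + 23.4 + 25.1 + 21.3 + 31.2
Sum = 263.3 mm
Mean = 263.3 / 8 = 32.91 mm

32.91 mm


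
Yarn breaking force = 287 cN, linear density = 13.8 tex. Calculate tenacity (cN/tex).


Formula: Tenacity = Breaking force / Linear density
Tenacity = 287 cN / 13.8 tex
Tenacity = 20.80 cN/tex

20.80 cN/tex


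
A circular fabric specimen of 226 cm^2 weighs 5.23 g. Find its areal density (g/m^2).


Formula: GSM = mass_g / area_m2
Step 1: Convert area: 226 cm^2 = 226 / 10000 = 0.0226 m^2
Step 2: GSM = 5.23 g / 0.0226 m^2 = 231.4 g/m^2

231.4 g/m^2


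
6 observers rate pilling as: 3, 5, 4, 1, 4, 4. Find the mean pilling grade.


Formula: Mean = sum / count
Sum = 3 + 5 + 4 + 1 + 4 + 4 = 21
Mean = 21 / 6 = 3.5

3.5


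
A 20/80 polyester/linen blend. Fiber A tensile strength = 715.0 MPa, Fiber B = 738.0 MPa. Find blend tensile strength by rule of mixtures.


Formula: Blend property = (fraction_A * property_A) + (fraction_B * property_B)
Step 1: Contribution A = 20/100 * 715.0 MPa = 143.0 MPa
Step 2: Contribution B = 80/100 * 738.0 MPa = 590.4 MPa
Step 3: Blend tensile strength = 143.0 + 590.4 = 733.4 MPa

733.4 MPa


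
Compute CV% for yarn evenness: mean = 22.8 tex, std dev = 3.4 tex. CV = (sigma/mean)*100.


Formula: CV% = (standard deviation / mean) * 100
Step 1: Ratio = 3.4 / 22.8 = 0.149123
Step 2: CV% = 0.149123 * 100 = 14.9123% ≈ 14.9%

14.9%


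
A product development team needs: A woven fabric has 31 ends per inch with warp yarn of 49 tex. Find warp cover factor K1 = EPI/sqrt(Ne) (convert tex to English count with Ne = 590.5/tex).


Formula: K1 = EPI / sqrt(Ne), with Ne = 590.5 / tex_warp
Step 1: Ne = 590.5 / 49 = 12.051
Step 2: sqrt(Ne) = sqrt(12.051) = 3.4715
Step 3: K1 = 31 / 3.4715 = 8.9

8.9


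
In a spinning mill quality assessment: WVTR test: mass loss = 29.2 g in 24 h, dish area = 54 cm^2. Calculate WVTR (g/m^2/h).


Formula: WVTR = mass_loss / (area * time)
Step 1: Convert area: 54 cm^2 = 0.0054 m^2
Step 2: WVTR = 29.2 g / (0.0054 m^2 * 24 h)
Step 3: WVTR = 29.2 / 0.1296 = 225.3 g/m^2/h

225.3 g/m^2/h


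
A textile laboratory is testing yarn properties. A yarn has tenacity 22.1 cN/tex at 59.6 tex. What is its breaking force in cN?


Formula: Breaking force = Tenacity * Linear density
F = 22.1 cN/tex * 59.6 tex
F = 1317.16 cN

1317.16 cN


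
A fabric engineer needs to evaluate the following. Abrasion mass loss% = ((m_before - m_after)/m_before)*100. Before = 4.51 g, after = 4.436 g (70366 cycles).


Formula: Mass loss% = ((m_before - m_after) / m_before) * 100
Step 1: Mass loss = 4.51 - 4.436 = 0.074 g
Step 2: Ratio = 0.074 / 4.51 = 0.016408
Step 3: Mass loss% = 0.016408 * 100 = 1.6408% ≈ 1.64%

1.64%


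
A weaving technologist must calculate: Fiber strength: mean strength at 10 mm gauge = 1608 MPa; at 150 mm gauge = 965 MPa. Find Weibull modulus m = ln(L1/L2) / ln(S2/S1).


Formula: m = ln(L1/L2) / ln(S2/S1)
Step 1: ln(L1/L2) = ln(10/150) = -2.70805
Step 2: S2/S1 = 965/1608 = 0.60012
Step 3: ln(S2/S1) = ln(0.60012) = -0.51063
Step 4: m = -2.70805 / -0.51063 = 5.30

5.30 (Weibull m)


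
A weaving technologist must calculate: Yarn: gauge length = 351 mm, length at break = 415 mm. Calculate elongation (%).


Formula: Elongation (%) = ((L_break - L0) / L0) * 100
Step 1: Extension = 415 - 351 = 64 mm
Step 2: Elongation = (64 / 351) * 100
Step 3: Elongation = 0.182336 * 100 = 18.2336% ≈ 18.2%

18.2%


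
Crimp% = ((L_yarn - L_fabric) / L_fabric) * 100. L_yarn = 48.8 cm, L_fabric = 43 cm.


Formula: Crimp% = ((L_yarn - L_fabric) / L_fabric) * 100
Step 1: Extension = 48.8 - 43 = 5.8 cm
Step 2: Crimp% = (5.8 / 43) * 100
Step 3: Crimp% = 0.134884 * 100 = 13.4884% ≈ 13.5%

13.5%


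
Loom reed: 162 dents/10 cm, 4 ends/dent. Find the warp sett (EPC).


Formula: EPC = (dents per 10 cm * ends per dent) / 10
Step 1: Total ends per 10 cm = 162 * 4 = 648
Step 2: EPC = 648 / 10 = 64.8 ends/cm

64.8 ends/cm


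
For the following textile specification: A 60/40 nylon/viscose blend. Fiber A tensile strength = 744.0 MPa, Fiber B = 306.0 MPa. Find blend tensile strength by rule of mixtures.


Formula: Blend property = (fraction_A * property_A) + (fraction_B * property_B)
Step 1: Contribution A = 60/100 * 744.0 MPa = 446.4 MPa
Step 2: Contribution B = 40/100 * 306.0 MPa = 122.4 MPa
Step 3: Blend tensile strength = 446.4 + 122.4 = 568.8 MPa

568.8 MPa


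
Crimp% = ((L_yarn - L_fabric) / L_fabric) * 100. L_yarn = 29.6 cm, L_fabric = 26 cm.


Formula: Crimp% = ((L_yarn - L_fabric) / L_fabric) * 100
Step 1: Extension = 29.6 - 26 = 3.6 cm
Step 2: Crimp% = (3.6 / 26) * 100
Step 3: Crimp% = 0.138462 * 100 = 13.8462% ≈ 13.8%

13.8%


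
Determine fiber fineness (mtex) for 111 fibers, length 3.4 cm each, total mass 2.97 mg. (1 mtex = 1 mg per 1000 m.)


Formula: fineness (mtex) = mass (mg) / total length (km) = (mass_mg / total_length_m) * 1000
Step 1: Convert fiber length: 3.4 cm = 0.034 m
Step 2: Total fiber length = 111 * 0.034 = 3.774 m
Step 3: Linear density = 2.97 mg / 3.774 m = 0.7870 mg/m
Step 4: fineness = 0.7870 * 1000 = 787.0 mtex

787.0 mtex


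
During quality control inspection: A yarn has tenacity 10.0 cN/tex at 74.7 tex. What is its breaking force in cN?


Formula: Breaking force = Tenacity * Linear density
F = 10.0 cN/tex * 74.7 tex
F = 747.00 cN

747.00 cN


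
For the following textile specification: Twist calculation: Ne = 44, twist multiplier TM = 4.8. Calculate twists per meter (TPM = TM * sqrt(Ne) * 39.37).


Formula: TPM = TM * sqrt(Ne) * 39.37
Step 1: sqrt(Ne) = sqrt(44) = 6.6332
Step 2: TM * sqrt(Ne) = 4.8 * 6.6332 = 31.8394
Step 3: TPM = 31.8394 * 39.37 = 1254 twists/m

1254 twists/m


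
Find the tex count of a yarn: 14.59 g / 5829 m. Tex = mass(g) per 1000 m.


Formula: Tex = (mass_g / length_m) * 1000
Substituting: Tex = (14.59 / 5829) * 1000
Intermediate: 14.59 / 5829 = 0.002503 g/m
Tex = 0.002503 * 1000 = 2.50 tex

2.50 tex


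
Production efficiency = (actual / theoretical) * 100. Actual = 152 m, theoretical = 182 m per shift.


Formula: Efficiency% = (Actual output / Theoretical output) * 100
Efficiency% = (152 / 182) * 100
Efficiency% = 0.835165 * 100 = 83.5165% ≈ 83.5%

83.5%


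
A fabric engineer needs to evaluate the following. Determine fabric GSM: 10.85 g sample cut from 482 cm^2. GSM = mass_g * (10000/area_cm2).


Formula: GSM = mass_g / area_m2
Step 1: Convert area: 482 cm^2 = 482 / 10000 = 0.0482 m^2
Step 2: GSM = 10.85 g / 0.0482 m^2 = 225.1 g/m^2

225.1 g/m^2


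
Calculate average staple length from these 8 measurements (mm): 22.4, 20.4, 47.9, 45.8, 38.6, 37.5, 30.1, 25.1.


Formula: Mean = sum of lengths / count
Sum = 22.4 + 20.4 + 47.9 + 45.8 + 38.6 + 37.5 + 30.1 + 25.1
Sum = 267.8 mm
Mean = 267.8 / 8 = 33.48 mm

33.48 mm


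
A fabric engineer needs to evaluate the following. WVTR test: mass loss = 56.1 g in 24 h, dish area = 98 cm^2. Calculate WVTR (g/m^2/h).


Formula: WVTR = mass_loss / (area * time)
Step 1: Convert area: 98 cm^2 = 0.0098 m^2
Step 2: WVTR = 56.1 g / (0.0098 m^2 * 24 h)
Step 3: WVTR = 56.1 / 0.2352 = 238.5 g/m^2/h

238.5 g/m^2/h


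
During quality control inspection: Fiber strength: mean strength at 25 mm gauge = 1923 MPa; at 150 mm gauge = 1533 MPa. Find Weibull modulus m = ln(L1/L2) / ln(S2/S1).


Formula: m = ln(L1/L2) / ln(S2/S1)
Step 1: ln(L1/L2) = ln(25/150) = -1.79176
Step 2: S2/S1 = 1533/1923 = 0.79719
Step 3: ln(S2/S1) = ln(0.79719) = -0.22666
Step 4: m = -1.79176 / -0.22666 = 7.91

7.91 (Weibull m)


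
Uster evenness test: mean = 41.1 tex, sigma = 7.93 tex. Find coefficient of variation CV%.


Formula: CV% = (standard deviation / mean) * 100
Step 1: Ratio = 7.93 / 41.1 = 0.192944
Step 2: CV% = 0.192944 * 100 = 19.2944% ≈ 19.3%

19.3%


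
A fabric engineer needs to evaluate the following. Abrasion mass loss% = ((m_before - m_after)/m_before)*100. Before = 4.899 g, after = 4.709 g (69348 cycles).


Formula: Mass loss% = ((m_before - m_after) / m_before) * 100
Step 1: Mass loss = 4.899 - 4.709 = 0.19 g
Step 2: Ratio = 0.19 / 4.899 = 0.0387834
Step 3: Mass loss% = 0.0387834 * 100 = 3.87834% ≈ 3.88%

3.88%


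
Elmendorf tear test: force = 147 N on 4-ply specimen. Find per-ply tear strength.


Formula: Per-ply strength = Total force / Number of plies
Per-ply = 147 N / 4
Per-ply = 36.75 N

36.75 N


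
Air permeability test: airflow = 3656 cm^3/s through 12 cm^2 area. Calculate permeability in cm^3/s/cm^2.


Formula: Air Permeability = Airflow / Test Area
AP = 3656 cm^3/s / 12 cm^2
AP = 304.7 cm^3/s/cm^2

304.7 cm^3/s/cm^2


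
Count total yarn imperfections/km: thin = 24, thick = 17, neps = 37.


Formula: Total = thin places + thick places + neps
Total = 24 + 17 + 37
Total = 78 imperfections/km

78 imperfections/km


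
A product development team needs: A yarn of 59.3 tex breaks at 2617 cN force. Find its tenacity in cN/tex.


Formula: Tenacity = Breaking force / Linear density
Tenacity = 2617 cN / 59.3 tex
Tenacity = 44.13 cN/tex

44.13 cN/tex


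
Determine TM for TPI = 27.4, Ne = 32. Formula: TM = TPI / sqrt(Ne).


Formula: TM = TPI / sqrt(Ne)
Step 1: sqrt(Ne) = sqrt(32) = 5.6569
Step 2: TM = 27.4 / 5.6569 = 4.84

4.84 TM


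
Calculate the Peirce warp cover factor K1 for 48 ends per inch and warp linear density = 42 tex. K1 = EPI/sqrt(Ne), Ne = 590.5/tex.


Formula: K1 = EPI / sqrt(Ne), with Ne = 590.5 / tex_warp
Step 1: Ne = 590.5 / 42 = 14.06
Step 2: sqrt(Ne) = sqrt(14.06) = 3.7497
Step 3: K1 = 48 / 3.7497 = 12.8

12.8


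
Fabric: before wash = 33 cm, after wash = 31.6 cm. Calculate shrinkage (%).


Formula: Shrinkage% = ((L_before - L_after) / L_before) * 100
Step 1: Shrinkage = 33 - 31.6 = 1.4 cm
Step 2: Shrinkage% = (1.4 / 33) * 100
Step 3: Shrinkage% = 0.042424 * 100 = 4.2424% ≈ 4.2%

4.2%


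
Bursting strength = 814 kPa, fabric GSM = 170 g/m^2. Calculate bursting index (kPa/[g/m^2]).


Formula: Bursting Index = Bursting Strength / Fabric GSM
BI = 814 kPa / 170 g/m^2
BI = 4.788 kPa/(g/m^2)

4.788 kPa/(g/m^2)


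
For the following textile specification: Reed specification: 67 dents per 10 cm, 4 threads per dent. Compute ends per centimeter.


Formula: EPC = (dents per 10 cm * ends per dent) / 10
Step 1: Total ends per 10 cm = 67 * 4 = 268
Step 2: EPC = 268 / 10 = 26.8 ends/cm

26.8 ends/cm


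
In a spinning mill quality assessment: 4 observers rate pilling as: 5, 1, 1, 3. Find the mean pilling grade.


Formula: Mean = sum / count
Sum = 5 + 1 + 1 + 3 = 10
Mean = 10 / 4 = 2.5

2.5


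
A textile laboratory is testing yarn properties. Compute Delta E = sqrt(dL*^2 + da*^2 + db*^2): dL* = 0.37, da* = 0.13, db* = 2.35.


Formula: Delta E = sqrt(dL*^2 + da*^2 + db*^2)
Step 1: dL*^2 = 0.37^2 = 0.1369
Step 2: da*^2 = 0.13^2 = 0.0169
Step 3: db*^2 = 2.35^2 = 5.5225
Step 4: Sum = 0.1369 + 0.0169 + 5.5225 = 5.6763
Step 5: Delta E = sqrt(5.6763) = 2.38

2.38 Delta E


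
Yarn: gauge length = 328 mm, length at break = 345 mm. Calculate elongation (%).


Formula: Elongation (%) = ((L_break - L0) / L0) * 100
Step 1: Extension = 345 - 328 = 17 mm
Step 2: Elongation = (17 / 328) * 100
Step 3: Elongation = 0.051829 * 100 = 5.1829% ≈ 5.2%

5.2%


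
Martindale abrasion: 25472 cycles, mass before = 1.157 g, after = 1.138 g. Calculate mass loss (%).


Formula: Mass loss% = ((m_before - m_after) / m_before) * 100
Step 1: Mass loss = 1.157 - 1.138 = 0.019 g
Step 2: Ratio = 0.019 / 1.157 = 0.0164218
Step 3: Mass loss% = 0.0164218 * 100 = 1.64218% ≈ 1.64%

1.64%


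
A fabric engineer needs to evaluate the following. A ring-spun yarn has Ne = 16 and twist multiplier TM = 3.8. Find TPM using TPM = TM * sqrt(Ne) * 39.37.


Formula: TPM = TM * sqrt(Ne) * 39.37
Step 1: sqrt(Ne) = sqrt(16) = 4
Step 2: TM * sqrt(Ne) = 3.8 * 4 = 15.2
Step 3: TPM = 15.2 * 39.37 = 598 twists/m

598 twists/m


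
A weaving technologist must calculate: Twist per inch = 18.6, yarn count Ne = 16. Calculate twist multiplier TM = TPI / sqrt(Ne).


Formula: TM = TPI / sqrt(Ne)
Step 1: sqrt(Ne) = sqrt(16) = 4
Step 2: TM = 18.6 / 4 = 4.65

4.65 TM


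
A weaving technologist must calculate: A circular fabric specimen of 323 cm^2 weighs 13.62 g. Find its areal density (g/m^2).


Formula: GSM = mass_g / area_m2
Step 1: Convert area: 323 cm^2 = 323 / 10000 = 0.0323 m^2
Step 2: GSM = 13.62 g / 0.0323 m^2 = 421.7 g/m^2

421.7 g/m^2


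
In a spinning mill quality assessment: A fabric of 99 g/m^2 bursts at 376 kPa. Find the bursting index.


Formula: Bursting Index = Bursting Strength / Fabric GSM
BI = 376 kPa / 99 g/m^2
BI = 3.798 kPa/(g/m^2)

3.798 kPa/(g/m^2)


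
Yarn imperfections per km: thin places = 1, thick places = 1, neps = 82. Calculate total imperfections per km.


Formula: Total = thin places + thick places + neps
Total = 1 + 1 + 82
Total = 84 imperfections/km

84 imperfections/km


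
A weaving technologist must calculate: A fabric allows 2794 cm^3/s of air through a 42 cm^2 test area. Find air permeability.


Formula: Air Permeability = Airflow / Test Area
AP = 2794 cm^3/s / 42 cm^2
AP = 66.5 cm^3/s/cm^2

66.5 cm^3/s/cm^2


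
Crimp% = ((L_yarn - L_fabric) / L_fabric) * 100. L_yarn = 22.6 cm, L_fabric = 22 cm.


Formula: Crimp% = ((L_yarn - L_fabric) / L_fabric) * 100
Step 1: Extension = 22.6 - 22 = 0.6 cm
Step 2: Crimp% = (0.6 / 22) * 100
Step 3: Crimp% = 0.027273 * 100 = 2.7273% ≈ 2.7%

2.7%


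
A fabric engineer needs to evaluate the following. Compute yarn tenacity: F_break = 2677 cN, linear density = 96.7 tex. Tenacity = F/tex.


Formula: Tenacity = Breaking force / Linear density
Tenacity = 2677 cN / 96.7 tex
Tenacity = 27.68 cN/tex

27.68 cN/tex


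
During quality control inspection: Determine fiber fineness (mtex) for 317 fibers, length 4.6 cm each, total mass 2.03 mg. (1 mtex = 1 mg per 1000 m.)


Formula: fineness (mtex) = mass (mg) / total length (km) = (mass_mg / total_length_m) * 1000
Step 1: Convert fiber length: 4.6 cm = 0.046 m
Step 2: Total fiber length = 317 * 0.046 = 14.582 m
Step 3: Linear density = 2.03 mg / 14.582 m = 0.1392 mg/m
Step 4: fineness = 0.1392 * 1000 = 139.2 mtex

139.2 mtex


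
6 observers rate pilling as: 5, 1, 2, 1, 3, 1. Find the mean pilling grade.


Formula: Mean = sum / count
Sum = 5 + 1 + 2 + 1 + 3 + 1 = 13
Mean = 13 / 6 = 2.2

2.2


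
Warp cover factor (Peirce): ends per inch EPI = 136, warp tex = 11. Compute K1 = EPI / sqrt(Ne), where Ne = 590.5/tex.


Formula: K1 = EPI / sqrt(Ne), with Ne = 590.5 / tex_warp
Step 1: Ne = 590.5 / 11 = 53.682
Step 2: sqrt(Ne) = sqrt(53.682) = 7.3268
Step 3: K1 = 136 / 7.3268 = 18.6

18.6


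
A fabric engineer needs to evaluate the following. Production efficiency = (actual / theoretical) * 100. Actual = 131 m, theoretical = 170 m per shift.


Formula: Efficiency% = (Actual output / Theoretical output) * 100
Efficiency% = (131 / 170) * 100
Efficiency% = 0.770588 * 100 = 77.0588% ≈ 77.1%

77.1%


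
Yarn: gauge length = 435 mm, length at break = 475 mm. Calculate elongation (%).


Formula: Elongation (%) = ((L_break - L0) / L0) * 100
Step 1: Extension = 475 - 435 = 40 mm
Step 2: Elongation = (40 / 435) * 100
Step 3: Elongation = 0.091954 * 100 = 9.1954% ≈ 9.2%

9.2%


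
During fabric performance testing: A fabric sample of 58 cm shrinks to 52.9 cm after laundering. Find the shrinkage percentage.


Formula: Shrinkage% = ((L_before - L_after) / L_before) * 100
Step 1: Shrinkage = 58 - 52.9 = 5.1 cm
Step 2: Shrinkage% = (5.1 / 58) * 100
Step 3: Shrinkage% = 0.087931 * 100 = 8.7931% ≈ 8.8%

8.8%


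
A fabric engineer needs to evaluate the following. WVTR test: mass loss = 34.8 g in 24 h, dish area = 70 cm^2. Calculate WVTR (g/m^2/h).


Formula: WVTR = mass_loss / (area * time)
Step 1: Convert area: 70 cm^2 = 0.007 m^2
Step 2: WVTR = 34.8 g / (0.007 m^2 * 24 h)
Step 3: WVTR = 34.8 / 0.168 = 207.1 g/m^2/h

207.1 g/m^2/h


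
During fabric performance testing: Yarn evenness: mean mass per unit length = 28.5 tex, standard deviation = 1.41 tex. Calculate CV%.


Formula: CV% = (standard deviation / mean) * 100
Step 1: Ratio = 1.41 / 28.5 = 0.049474
Step 2: CV% = 0.049474 * 100 = 4.9474% ≈ 4.9%

4.9%


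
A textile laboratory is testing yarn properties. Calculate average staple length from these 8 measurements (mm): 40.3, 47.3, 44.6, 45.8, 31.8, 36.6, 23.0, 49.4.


Formula: Mean = sum of lengths / count
Sum = 40.3 + 47.3 + 44.6 + 45.8 + 31.8 + 36.6 + 23.0 + 49.4
Sum = 318.8 mm
Mean = 318.8 / 8 = 39.85 mm

39.85 mm


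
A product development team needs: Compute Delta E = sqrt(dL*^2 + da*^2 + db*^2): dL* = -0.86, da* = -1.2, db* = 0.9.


Formula: Delta E = sqrt(dL*^2 + da*^2 + db*^2)
Step 1: dL*^2 = (-0.86)^2 = 0.7396
Step 2: da*^2 = (-1.2)^2 = 1.44
Step 3: db*^2 = 0.9^2 = 0.81
Step 4: Sum = 0.7396 + 1.44 + 0.81 = 2.9896
Step 5: Delta E = sqrt(2.9896) = 1.73

1.73 Delta E


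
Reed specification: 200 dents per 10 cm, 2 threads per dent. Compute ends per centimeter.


Formula: EPC = (dents per 10 cm * ends per dent) / 10
Step 1: Total ends per 10 cm = 200 * 2 = 400
Step 2: EPC = 400 / 10 = 40.0 ends/cm

40.0 ends/cm


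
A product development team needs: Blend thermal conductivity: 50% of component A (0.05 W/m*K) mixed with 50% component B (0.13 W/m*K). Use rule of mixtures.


Formula: Blend property = (fraction_A * property_A) + (fraction_B * property_B)
Step 1: Contribution A = 50/100 * 0.05 W/m*K = 0.025 W/m*K
Step 2: Contribution B = 50/100 * 0.13 W/m*K = 0.065 W/m*K
Step 3: Blend thermal conductivity = 0.025 + 0.065 = 0.09 W/m*K

0.09 W/m*K


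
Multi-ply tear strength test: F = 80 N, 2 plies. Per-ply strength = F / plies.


Formula: Per-ply strength = Total force / Number of plies
Per-ply = 80 N / 2
Per-ply = 40 N

40 N


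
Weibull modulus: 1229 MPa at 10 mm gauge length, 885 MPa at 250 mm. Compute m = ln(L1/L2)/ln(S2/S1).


Formula: m = ln(L1/L2) / ln(S2/S1)
Step 1: ln(L1/L2) = ln(10/250) = -3.21888
Step 2: S2/S1 = 885/1229 = 0.7201
Step 3: ln(S2/S1) = ln(0.7201) = -0.32837
Step 4: m = -3.21888 / -0.32837 = 9.80

9.80 (Weibull m)


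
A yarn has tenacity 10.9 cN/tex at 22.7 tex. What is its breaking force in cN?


Formula: Breaking force = Tenacity * Linear density
F = 10.9 cN/tex * 22.7 tex
F = 247.43 cN

247.43 cN


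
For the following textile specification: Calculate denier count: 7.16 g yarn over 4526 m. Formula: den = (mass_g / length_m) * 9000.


Formula: den = (mass_g / length_m) * 9000
Substituting: den = (7.16 / 4526) * 9000
Intermediate: 7.16 / 4526 = 0.00158197 g/m
den = 0.00158197 * 9000 = 14.2 denier

14.2 denier


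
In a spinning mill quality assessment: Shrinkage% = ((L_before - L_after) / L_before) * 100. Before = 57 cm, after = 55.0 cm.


Formula: Shrinkage% = ((L_before - L_after) / L_before) * 100
Step 1: Shrinkage = 57 - 55.0 = 2.0 cm
Step 2: Shrinkage% = (2.0 / 57) * 100
Step 3: Shrinkage% = 0.035088 * 100 = 3.5088% ≈ 3.5%

3.5%


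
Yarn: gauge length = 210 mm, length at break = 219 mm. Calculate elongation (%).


Formula: Elongation (%) = ((L_break - L0) / L0) * 100
Step 1: Extension = 219 - 210 = 9 mm
Step 2: Elongation = (9 / 210) * 100
Step 3: Elongation = 0.042857 * 100 = 4.2857% ≈ 4.3%

4.3%


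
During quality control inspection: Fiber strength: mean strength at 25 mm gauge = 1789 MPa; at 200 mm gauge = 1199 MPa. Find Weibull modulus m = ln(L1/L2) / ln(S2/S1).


Formula: m = ln(L1/L2) / ln(S2/S1)
Step 1: ln(L1/L2) = ln(25/200) = -2.07944
Step 2: S2/S1 = 1199/1789 = 0.67021
Step 3: ln(S2/S1) = ln(0.67021) = -0.40016
Step 4: m = -2.07944 / -0.40016 = 5.20

5.20 (Weibull m)


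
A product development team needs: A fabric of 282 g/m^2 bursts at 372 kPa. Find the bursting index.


Formula: Bursting Index = Bursting Strength / Fabric GSM
BI = 372 kPa / 282 g/m^2
BI = 1.319 kPa/(g/m^2)

1.319 kPa/(g/m^2)


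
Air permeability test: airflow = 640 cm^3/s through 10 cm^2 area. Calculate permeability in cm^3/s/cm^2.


Formula: Air Permeability = Airflow / Test Area
AP = 640 cm^3/s / 10 cm^2
AP = 64.0 cm^3/s/cm^2

64.0 cm^3/s/cm^2


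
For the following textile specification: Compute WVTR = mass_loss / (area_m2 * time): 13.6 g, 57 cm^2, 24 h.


Formula: WVTR = mass_loss / (area * time)
Step 1: Convert area: 57 cm^2 = 0.0057 m^2
Step 2: WVTR = 13.6 g / (0.0057 m^2 * 24 h)
Step 3: WVTR = 13.6 / 0.1368 = 99.4 g/m^2/h

99.4 g/m^2/h


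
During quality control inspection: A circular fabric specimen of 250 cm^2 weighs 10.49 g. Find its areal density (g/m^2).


Formula: GSM = mass_g / area_m2
Step 1: Convert area: 250 cm^2 = 250 / 10000 = 0.025 m^2
Step 2: GSM = 10.49 g / 0.025 m^2 = 419.6 g/m^2

419.6 g/m^2


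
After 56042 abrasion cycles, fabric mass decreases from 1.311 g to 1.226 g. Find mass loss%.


Formula: Mass loss% = ((m_before - m_after) / m_before) * 100
Step 1: Mass loss = 1.311 - 1.226 = 0.085 g
Step 2: Ratio = 0.085 / 1.311 = 0.064836
Step 3: Mass loss% = 0.064836 * 100 = 6.4836% ≈ 6.48%

6.48%


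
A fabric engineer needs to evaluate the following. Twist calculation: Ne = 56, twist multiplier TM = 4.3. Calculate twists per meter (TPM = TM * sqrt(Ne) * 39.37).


Formula: TPM = TM * sqrt(Ne) * 39.37
Step 1: sqrt(Ne) = sqrt(56) = 7.4833
Step 2: TM * sqrt(Ne) = 4.3 * 7.4833 = 32.1782
Step 3: TPM = 32.1782 * 39.37 = 1267 twists/m

1267 twists/m


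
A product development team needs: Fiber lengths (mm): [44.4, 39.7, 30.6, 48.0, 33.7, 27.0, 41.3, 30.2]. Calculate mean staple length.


Formula: Mean = sum of lengths / count
Sum = 44.4 + 39.7 + 30.6 + 48.0 + 33.7 + 27.0 + 41.3 + 30.2
Sum = 294.9 mm
Mean = 294.9 / 8 = 36.86 mm

36.86 mm


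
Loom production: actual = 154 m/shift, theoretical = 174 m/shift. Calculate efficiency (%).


Formula: Efficiency% = (Actual output / Theoretical output) * 100
Efficiency% = (154 / 174) * 100
Efficiency% = 0.885057 * 100 = 88.5057% ≈ 88.5%

88.5%


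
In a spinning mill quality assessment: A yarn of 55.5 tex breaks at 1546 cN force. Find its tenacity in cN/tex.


Formula: Tenacity = Breaking force / Linear density
Tenacity = 1546 cN / 55.5 tex
Tenacity = 27.86 cN/tex

27.86 cN/tex


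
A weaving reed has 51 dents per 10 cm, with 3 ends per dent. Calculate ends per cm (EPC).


Formula: EPC = (dents per 10 cm * ends per dent) / 10
Step 1: Total ends per 10 cm = 51 * 3 = 153
Step 2: EPC = 153 / 10 = 15.3 ends/cm

15.3 ends/cm


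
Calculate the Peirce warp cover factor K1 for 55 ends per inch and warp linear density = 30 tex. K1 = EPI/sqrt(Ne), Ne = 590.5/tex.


Formula: K1 = EPI / sqrt(Ne), with Ne = 590.5 / tex_warp
Step 1: Ne = 590.5 / 30 = 19.683
Step 2: sqrt(Ne) = sqrt(19.683) = 4.4366
Step 3: K1 = 55 / 4.4366 = 12.4

12.4


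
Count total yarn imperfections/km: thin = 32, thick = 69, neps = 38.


Formula: Total = thin places + thick places + neps
Total = 32 + 69 + 38
Total = 139 imperfections/km

139 imperfections/km


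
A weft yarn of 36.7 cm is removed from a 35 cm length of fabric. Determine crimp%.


Formula: Crimp% = ((L_yarn - L_fabric) / L_fabric) * 100
Step 1: Extension = 36.7 - 35 = 1.7 cm
Step 2: Crimp% = (1.7 / 35) * 100
Step 3: Crimp% = 0.048571 * 100 = 4.8571% ≈ 4.9%

4.9%


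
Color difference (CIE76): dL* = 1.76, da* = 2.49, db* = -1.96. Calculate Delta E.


Formula: Delta E = sqrt(dL*^2 + da*^2 + db*^2)
Step 1: dL*^2 = 1.76^2 = 3.0976
Step 2: da*^2 = 2.49^2 = 6.2001
Step 3: db*^2 = (-1.96)^2 = 3.8416
Step 4: Sum = 3.0976 + 6.2001 + 3.8416 = 13.1393
Step 5: Delta E = sqrt(13.1393) = 3.62

3.62 Delta E


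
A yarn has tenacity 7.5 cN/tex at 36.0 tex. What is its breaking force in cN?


Formula: Breaking force = Tenacity * Linear density
F = 7.5 cN/tex * 36.0 tex
F = 270.00 cN

270.00 cN


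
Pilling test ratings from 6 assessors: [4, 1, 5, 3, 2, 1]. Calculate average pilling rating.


Formula: Mean = sum / count
Sum = 4 + 1 + 5 + 3 + 2 + 1 = 16
Mean = 16 / 6 = 2.7

2.7


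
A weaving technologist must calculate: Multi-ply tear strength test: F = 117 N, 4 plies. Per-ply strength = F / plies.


Formula: Per-ply strength = Total force / Number of plies
Per-ply = 117 N / 4
Per-ply = 29.25 N

29.25 N


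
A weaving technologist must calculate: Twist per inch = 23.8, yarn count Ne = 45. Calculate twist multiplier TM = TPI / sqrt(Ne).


Formula: TM = TPI / sqrt(Ne)
Step 1: sqrt(Ne) = sqrt(45) = 6.7082
Step 2: TM = 23.8 / 6.7082 = 3.55

3.55 TM


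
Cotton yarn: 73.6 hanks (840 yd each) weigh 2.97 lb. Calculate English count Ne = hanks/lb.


Formula: Ne = hanks / mass_lb
Substituting: Ne = 73.6 / 2.97
Ne = 24.8

24.8 Ne


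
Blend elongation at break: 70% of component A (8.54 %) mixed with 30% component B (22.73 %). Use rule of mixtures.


Formula: Blend property = (fraction_A * property_A) + (fraction_B * property_B)
Step 1: Contribution A = 70/100 * 8.54 % = 5.978 %
Step 2: Contribution B = 30/100 * 22.73 % = 6.819 %
Step 3: Blend elongation at break = 5.978 + 6.819 = 12.797 %

12.797 %


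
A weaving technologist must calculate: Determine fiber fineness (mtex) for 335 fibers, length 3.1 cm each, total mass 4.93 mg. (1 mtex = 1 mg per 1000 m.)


Formula: fineness (mtex) = mass (mg) / total length (km) = (mass_mg / total_length_m) * 1000
Step 1: Convert fiber length: 3.1 cm = 0.031 m
Step 2: Total fiber length = 335 * 0.031 = 10.385 m
Step 3: Linear density = 4.93 mg / 10.385 m = 0.4747 mg/m
Step 4: fineness = 0.4747 * 1000 = 474.7 mtex

474.7 mtex


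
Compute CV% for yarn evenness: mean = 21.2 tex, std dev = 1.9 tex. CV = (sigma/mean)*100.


Formula: CV% = (standard deviation / mean) * 100
Step 1: Ratio = 1.9 / 21.2 = 0.089623
Step 2: CV% = 0.089623 * 100 = 8.9623% ≈ 9.0%

9.0%


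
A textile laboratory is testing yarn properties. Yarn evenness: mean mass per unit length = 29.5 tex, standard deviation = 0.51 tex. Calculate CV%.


Formula: CV% = (standard deviation / mean) * 100
Step 1: Ratio = 0.51 / 29.5 = 0.017288
Step 2: CV% = 0.017288 * 100 = 1.7288% ≈ 1.7%

1.7%


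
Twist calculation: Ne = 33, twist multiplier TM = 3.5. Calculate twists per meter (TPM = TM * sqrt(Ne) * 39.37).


Formula: TPM = TM * sqrt(Ne) * 39.37
Step 1: sqrt(Ne) = sqrt(33) = 5.7446
Step 2: TM * sqrt(Ne) = 3.5 * 5.7446 = 20.1061
Step 3: TPM = 20.1061 * 39.37 = 792 twists/m

792 twists/m


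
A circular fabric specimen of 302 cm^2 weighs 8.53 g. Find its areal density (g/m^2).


Formula: GSM = mass_g / area_m2
Step 1: Convert area: 302 cm^2 = 302 / 10000 = 0.0302 m^2
Step 2: GSM = 8.53 g / 0.0302 m^2 = 282.5 g/m^2

282.5 g/m^2


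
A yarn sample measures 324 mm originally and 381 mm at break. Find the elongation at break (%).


Formula: Elongation (%) = ((L_break - L0) / L0) * 100
Step 1: Extension = 381 - 324 = 57 mm
Step 2: Elongation = (57 / 324) * 100
Step 3: Elongation = 0.175926 * 100 = 17.5926% ≈ 17.6%

17.6%


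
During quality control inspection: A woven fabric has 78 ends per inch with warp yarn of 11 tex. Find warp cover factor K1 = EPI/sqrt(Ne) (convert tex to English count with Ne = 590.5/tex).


Formula: K1 = EPI / sqrt(Ne), with Ne = 590.5 / tex_warp
Step 1: Ne = 590.5 / 11 = 53.682
Step 2: sqrt(Ne) = sqrt(53.682) = 7.3268
Step 3: K1 = 78 / 7.3268 = 10.6

10.6


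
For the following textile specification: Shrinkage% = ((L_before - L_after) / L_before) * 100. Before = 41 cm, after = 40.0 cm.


Formula: Shrinkage% = ((L_before - L_after) / L_before) * 100
Step 1: Shrinkage = 41 - 40.0 = 1.0 cm
Step 2: Shrinkage% = (1.0 / 41) * 100
Step 3: Shrinkage% = 0.02439 * 100 = 2.439% ≈ 2.4%

2.4%


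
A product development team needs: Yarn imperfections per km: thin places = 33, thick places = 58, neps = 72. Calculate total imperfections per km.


Formula: Total = thin places + thick places + neps
Total = 33 + 58 + 72
Total = 163 imperfections/km

163 imperfections/km


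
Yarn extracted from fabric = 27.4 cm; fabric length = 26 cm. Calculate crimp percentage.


Formula: Crimp% = ((L_yarn - L_fabric) / L_fabric) * 100
Step 1: Extension = 27.4 - 26 = 1.4 cm
Step 2: Crimp% = (1.4 / 26) * 100
Step 3: Crimp% = 0.053846 * 100 = 5.3846% ≈ 5.4%

5.4%


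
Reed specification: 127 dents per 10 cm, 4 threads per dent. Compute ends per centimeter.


Formula: EPC = (dents per 10 cm * ends per dent) / 10
Step 1: Total ends per 10 cm = 127 * 4 = 508
Step 2: EPC = 508 / 10 = 50.8 ends/cm

50.8 ends/cm


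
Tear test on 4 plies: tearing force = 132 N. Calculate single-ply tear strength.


Formula: Per-ply strength = Total force / Number of plies
Per-ply = 132 N / 4
Per-ply = 33 N

33 N


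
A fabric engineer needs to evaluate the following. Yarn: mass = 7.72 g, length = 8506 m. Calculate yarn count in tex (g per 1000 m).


Formula: Tex = (mass_g / length_m) * 1000
Substituting: Tex = (7.72 / 8506) * 1000
Intermediate: 7.72 / 8506 = 0.00090759 g/m
Tex = 0.00090759 * 1000 = 0.91 tex

0.91 tex


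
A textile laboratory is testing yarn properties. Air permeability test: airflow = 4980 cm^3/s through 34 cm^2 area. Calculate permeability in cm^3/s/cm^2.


Formula: Air Permeability = Airflow / Test Area
AP = 4980 cm^3/s / 34 cm^2
AP = 146.5 cm^3/s/cm^2

146.5 cm^3/s/cm^2


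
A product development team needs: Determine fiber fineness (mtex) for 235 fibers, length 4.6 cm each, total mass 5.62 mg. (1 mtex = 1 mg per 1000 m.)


Formula: fineness (mtex) = mass (mg) / total length (km) = (mass_mg / total_length_m) * 1000
Step 1: Convert fiber length: 4.6 cm = 0.046 m
Step 2: Total fiber length = 235 * 0.046 = 10.81 m
Step 3: Linear density = 5.62 mg / 10.81 m = 0.5199 mg/m
Step 4: fineness = 0.5199 * 1000 = 519.9 mtex

519.9 mtex


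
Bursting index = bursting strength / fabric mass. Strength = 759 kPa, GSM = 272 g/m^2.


Formula: Bursting Index = Bursting Strength / Fabric GSM
BI = 759 kPa / 272 g/m^2
BI = 2.790 kPa/(g/m^2)

2.790 kPa/(g/m^2)


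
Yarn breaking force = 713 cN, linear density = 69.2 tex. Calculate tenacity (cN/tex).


Formula: Tenacity = Breaking force / Linear density
Tenacity = 713 cN / 69.2 tex
Tenacity = 10.30 cN/tex

10.30 cN/tex


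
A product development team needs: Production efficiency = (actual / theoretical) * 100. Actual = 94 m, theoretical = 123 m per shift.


Formula: Efficiency% = (Actual output / Theoretical output) * 100
Efficiency% = (94 / 123) * 100
Efficiency% = 0.764228 * 100 = 76.4228% ≈ 76.4%

76.4%


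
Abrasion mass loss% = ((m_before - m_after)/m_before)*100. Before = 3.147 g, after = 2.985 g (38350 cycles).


Formula: Mass loss% = ((m_before - m_after) / m_before) * 100
Step 1: Mass loss = 3.147 - 2.985 = 0.162 g
Step 2: Ratio = 0.162 / 3.147 = 0.0514776
Step 3: Mass loss% = 0.0514776 * 100 = 5.14776% ≈ 5.15%

5.15%


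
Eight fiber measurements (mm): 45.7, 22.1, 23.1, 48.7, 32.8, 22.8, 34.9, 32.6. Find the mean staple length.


Formula: Mean = sum of lengths / count
Sum = 45.7 + 22.1 + 23.1 + 48.7 + 32.8 + 22.8 + 34.9 + 32.6
Sum = 262.7 mm
Mean = 262.7 / 8 = 32.84 mm

32.84 mm


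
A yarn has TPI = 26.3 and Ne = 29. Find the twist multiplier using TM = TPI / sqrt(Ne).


Formula: TM = TPI / sqrt(Ne)
Step 1: sqrt(Ne) = sqrt(29) = 5.3852
Step 2: TM = 26.3 / 5.3852 = 4.88

4.88 TM


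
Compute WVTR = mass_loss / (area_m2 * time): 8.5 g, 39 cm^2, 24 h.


Formula: WVTR = mass_loss / (area * time)
Step 1: Convert area: 39 cm^2 = 0.0039 m^2
Step 2: WVTR = 8.5 g / (0.0039 m^2 * 24 h)
Step 3: WVTR = 8.5 / 0.0936 = 90.8 g/m^2/h

90.8 g/m^2/h


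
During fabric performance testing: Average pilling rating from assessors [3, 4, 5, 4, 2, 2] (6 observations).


Formula: Mean = sum / count
Sum = 3 + 4 + 5 + 4 + 2 + 2 = 20
Mean = 20 / 6 = 3.3

3.3


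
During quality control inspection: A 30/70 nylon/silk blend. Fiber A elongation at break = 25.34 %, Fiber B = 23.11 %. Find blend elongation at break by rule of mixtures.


Formula: Blend property = (fraction_A * property_A) + (fraction_B * property_B)
Step 1: Contribution A = 30/100 * 25.34 % = 7.602 %
Step 2: Contribution B = 70/100 * 23.11 % = 16.177 %
Step 3: Blend elongation at break = 7.602 + 16.177 = 23.779 %

23.779 %


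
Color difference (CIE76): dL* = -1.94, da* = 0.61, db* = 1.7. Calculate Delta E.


Formula: Delta E = sqrt(dL*^2 + da*^2 + db*^2)
Step 1: dL*^2 = (-1.94)^2 = 3.7636
Step 2: da*^2 = 0.61^2 = 0.3721
Step 3: db*^2 = 1.7^2 = 2.89
Step 4: Sum = 3.7636 + 0.3721 + 2.89 = 7.0257
Step 5: Delta E = sqrt(7.0257) = 2.65

2.65 Delta E


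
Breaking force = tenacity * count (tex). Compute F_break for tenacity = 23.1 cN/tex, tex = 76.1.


Formula: Breaking force = Tenacity * Linear density
F = 23.1 cN/tex * 76.1 tex
F = 1757.91 cN

1757.91 cN


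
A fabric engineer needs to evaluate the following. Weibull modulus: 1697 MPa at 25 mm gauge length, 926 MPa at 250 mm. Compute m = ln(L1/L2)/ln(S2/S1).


Formula: m = ln(L1/L2) / ln(S2/S1)
Step 1: ln(L1/L2) = ln(25/250) = -2.30259
Step 2: S2/S1 = 926/1697 = 0.54567
Step 3: ln(S2/S1) = ln(0.54567) = -0.60574
Step 4: m = -2.30259 / -0.60574 = 3.80

3.80 (Weibull m)


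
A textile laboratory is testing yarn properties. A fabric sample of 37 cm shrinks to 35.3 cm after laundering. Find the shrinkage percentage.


Formula: Shrinkage% = ((L_before - L_after) / L_before) * 100
Step 1: Shrinkage = 37 - 35.3 = 1.7 cm
Step 2: Shrinkage% = (1.7 / 37) * 100
Step 3: Shrinkage% = 0.045946 * 100 = 4.5946% ≈ 4.6%

4.6%
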